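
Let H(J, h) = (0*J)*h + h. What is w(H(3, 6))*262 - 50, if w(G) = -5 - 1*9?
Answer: -3718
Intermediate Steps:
H(J, h) = h (H(J, h) = 0*h + h = 0 + h = h)
w(G) = -14 (w(G) = -5 - 9 = -14)
w(H(3, 6))*262 - 50 = -14*262 - 50 = -3668 - 50 = -3718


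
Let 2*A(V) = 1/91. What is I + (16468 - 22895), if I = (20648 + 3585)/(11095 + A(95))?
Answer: -12973572851/2019291 ≈ -6424.8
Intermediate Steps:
A(V) = 1/182 (A(V) = (1/2)/91 = (1/2)*(1/91) = 1/182)
I = 4410406/2019291 (I = (20648 + 3585)/(11095 + 1/182) = 24233/(2019291/182) = 24233*(182/2019291) = 4410406/2019291 ≈ 2.1841)
I + (16468 - 22895) = 4410406/2019291 + (16468 - 22895) = 4410406/2019291 - 6427 = -12973572851/2019291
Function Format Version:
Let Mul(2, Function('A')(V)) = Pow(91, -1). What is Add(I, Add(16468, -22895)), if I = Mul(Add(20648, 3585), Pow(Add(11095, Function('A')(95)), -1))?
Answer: Rational(-12973572851, 2019291) ≈ -6424.8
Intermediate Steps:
Function('A')(V) = Rational(1, 182) (Function('A')(V) = Mul(Rational(1, 2), Pow(91, -1)) = Mul(Rational(1, 2), Rational(1, 91)) = Rational(1, 182))
I = Rational(4410406, 2019291) (I = Mul(Add(20648, 3585), Pow(Add(11095, Rational(1, 182)), -1)) = Mul(24233, Pow(Rational(2019291, 182), -1)) = Mul(24233, Rational(182, 2019291)) = Rational(4410406, 2019291) ≈ 2.1841)
Add(I, Add(16468, -22895)) = Add(Rational(4410406, 2019291), Add(16468, -22895)) = Add(Rational(4410406, 2019291), -6427) = Rational(-12973572851, 2019291)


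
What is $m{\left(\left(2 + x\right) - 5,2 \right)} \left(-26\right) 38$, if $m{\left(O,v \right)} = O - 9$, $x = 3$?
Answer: $8892$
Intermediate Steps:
$m{\left(O,v \right)} = -9 + O$ ($m{\left(O,v \right)} = O - 9 = -9 + O$)
$m{\left(\left(2 + x\right) - 5,2 \right)} \left(-26\right) 38 = \left(-9 + \left(\left(2 + 3\right) - 5\right)\right) \left(-26\right) 38 = \left(-9 + \left(5 - 5\right)\right) \left(-26\right) 38 = \left(-9 + 0\right) \left(-26\right) 38 = \left(-9\right) \left(-26\right) 38 = 234 \cdot 38 = 8892$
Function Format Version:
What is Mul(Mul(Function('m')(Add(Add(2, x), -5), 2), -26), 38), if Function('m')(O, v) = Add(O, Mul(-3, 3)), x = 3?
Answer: 8892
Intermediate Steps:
Function('m')(O, v) = Add(-9, O) (Function('m')(O, v) = Add(O, -9) = Add(-9, O))
Mul(Mul(Function('m')(Add(Add(2, x), -5), 2), -26), 38) = Mul(Mul(Add(-9, Add(Add(2, 3), -5)), -26), 38) = Mul(Mul(Add(-9, Add(5, -5)), -26), 38) = Mul(Mul(Add(-9, 0), -26), 38) = Mul(Mul(-9, -26), 38) = Mul(234, 38) = 8892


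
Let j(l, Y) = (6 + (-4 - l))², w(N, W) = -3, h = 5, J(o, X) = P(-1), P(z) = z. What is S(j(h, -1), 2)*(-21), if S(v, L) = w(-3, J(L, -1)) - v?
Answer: 252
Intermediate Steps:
J(o, X) = -1
j(l, Y) = (2 - l)²
S(v, L) = -3 - v
S(j(h, -1), 2)*(-21) = (-3 - (-2 + 5)²)*(-21) = (-3 - 1*3²)*(-21) = (-3 - 1*9)*(-21) = (-3 - 9)*(-21) = -12*(-21) = 252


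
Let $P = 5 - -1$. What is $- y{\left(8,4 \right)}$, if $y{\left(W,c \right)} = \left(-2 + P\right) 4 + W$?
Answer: $-24$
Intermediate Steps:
$P = 6$ ($P = 5 + 1 = 6$)
$y{\left(W,c \right)} = 16 + W$ ($y{\left(W,c \right)} = \left(-2 + 6\right) 4 + W = 4 \cdot 4 + W = 16 + W$)
$- y{\left(8,4 \right)} = - (16 + 8) = \left(-1\right) 24 = -24$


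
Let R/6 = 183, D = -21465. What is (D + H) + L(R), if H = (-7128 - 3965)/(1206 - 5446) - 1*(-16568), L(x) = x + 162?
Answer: -15409787/4240 ≈ -3634.4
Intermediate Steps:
R = 1098 (R = 6*183 = 1098)
L(x) = 162 + x
H = 70259413/4240 (H = -11093/(-4240) + 16568 = -11093*(-1/4240) + 16568 = 11093/4240 + 16568 = 70259413/4240 ≈ 16571.)
(D + H) + L(R) = (-21465 + 70259413/4240) + (162 + 1098) = -20752187/4240 + 1260 = -15409787/4240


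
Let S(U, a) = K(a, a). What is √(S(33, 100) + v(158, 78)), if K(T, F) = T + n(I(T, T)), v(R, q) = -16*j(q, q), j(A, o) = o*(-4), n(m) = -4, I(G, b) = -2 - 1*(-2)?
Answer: 4*√318 ≈ 71.330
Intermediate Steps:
I(G, b) = 0 (I(G, b) = -2 + 2 = 0)
j(A, o) = -4*o
v(R, q) = 64*q (v(R, q) = -(-64)*q = 64*q)
K(T, F) = -4 + T (K(T, F) = T - 4 = -4 + T)
S(U, a) = -4 + a
√(S(33, 100) + v(158, 78)) = √((-4 + 100) + 64*78) = √(96 + 4992) = √5088 = 4*√318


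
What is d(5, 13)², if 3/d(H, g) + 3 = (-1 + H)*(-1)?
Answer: 9/49 ≈ 0.18367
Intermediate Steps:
d(H, g) = 3/(-2 - H) (d(H, g) = 3/(-3 + (-1 + H)*(-1)) = 3/(-3 + (1 - H)) = 3/(-2 - H))
d(5, 13)² = (-3/(2 + 5))² = (-3/7)² = 9/49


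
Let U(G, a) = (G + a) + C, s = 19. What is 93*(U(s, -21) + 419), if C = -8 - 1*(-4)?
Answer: 38409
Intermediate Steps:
C = -4 (C = -8 + 4 = -4)
U(G, a) = -4 + G + a (U(G, a) = (G + a) - 4 = -4 + G + a)
93*(U(s, -21) + 419) = 93*((-4 + 19 - 21) + 419) = 93*(-6 + 419) = 93*413 = 38409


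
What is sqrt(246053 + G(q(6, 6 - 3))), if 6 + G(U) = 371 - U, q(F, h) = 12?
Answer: sqrt(246406) ≈ 496.39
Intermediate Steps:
G(U) = 365 - U (G(U) = -6 + (371 - U) = 365 - U)
sqrt(246053 + G(q(6, 6 - 3))) = sqrt(246053 + (365 - 1*12)) = sqrt(246053 + (365 - 12)) = sqrt(246053 + 353) = sqrt(246406)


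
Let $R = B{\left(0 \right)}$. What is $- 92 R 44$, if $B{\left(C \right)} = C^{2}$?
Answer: $0$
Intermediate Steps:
$R = 0$ ($R = 0^{2} = 0$)
$- 92 R 44 = \left(-92\right) 0 \cdot 44 = 0 \cdot 44 = 0$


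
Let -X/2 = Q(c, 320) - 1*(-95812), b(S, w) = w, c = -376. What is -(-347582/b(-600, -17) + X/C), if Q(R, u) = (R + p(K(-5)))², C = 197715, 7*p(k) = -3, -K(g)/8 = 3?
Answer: -198058287584/9688035 ≈ -20444.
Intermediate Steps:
K(g) = -24 (K(g) = -8*3 = -24)
p(k) = -3/7 (p(k) = (⅐)*(-3) = -3/7)
Q(R, u) = (-3/7 + R)² (Q(R, u) = (R - 3/7)² = (-3/7 + R)²)
X = -23276026/49 (X = -2*((-3 + 7*(-376))²/49 - 1*(-95812)) = -2*((-3 - 2632)²/49 + 95812) = -2*((1/49)*(-2635)² + 95812) = -2*((1/49)*6943225 + 95812) = -2*(6943225/49 + 95812) = -2*11638013/49 = -23276026/49 ≈ -4.7502e+5)
-(-347582/b(-600, -17) + X/C) = -(-347582/(-17) - 23276026/49/197715) = -(-347582*(-1/17) - 23276026/49*1/197715) = -(20446 - 23276026/9688035) = -1*198058287584/9688035 = -198058287584/9688035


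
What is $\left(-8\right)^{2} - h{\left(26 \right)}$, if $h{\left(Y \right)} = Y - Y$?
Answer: $64$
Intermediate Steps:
$h{\left(Y \right)} = 0$
$\left(-8\right)^{2} - h{\left(26 \right)} = \left(-8\right)^{2} - 0 = 64 + 0 = 64$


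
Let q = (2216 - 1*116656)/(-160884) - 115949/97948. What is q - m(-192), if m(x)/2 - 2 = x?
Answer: 31812212353/83820564 ≈ 379.53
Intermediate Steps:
m(x) = 4 + 2*x
q = -39601967/83820564 (q = (2216 - 116656)*(-1/160884) - 115949*1/97948 = -114440*(-1/160884) - 2467/2084 = 28610/40221 - 2467/2084 = -39601967/83820564 ≈ -0.47246)
q - m(-192) = -39601967/83820564 - (4 + 2*(-192)) = -39601967/83820564 - (4 - 384) = -39601967/83820564 - 1*(-380) = -39601967/83820564 + 380 = 31812212353/83820564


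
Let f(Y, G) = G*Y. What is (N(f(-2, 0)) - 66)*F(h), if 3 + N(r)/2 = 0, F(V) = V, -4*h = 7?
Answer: 126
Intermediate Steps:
h = -7/4 (h = -¼*7 = -7/4 ≈ -1.7500)
N(r) = -6 (N(r) = -6 + 2*0 = -6 + 0 = -6)
(N(f(-2, 0)) - 66)*F(h) = (-6 - 66)*(-7/4) = -72*(-7/4) = 126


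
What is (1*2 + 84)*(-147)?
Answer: -12642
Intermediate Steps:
(1*2 + 84)*(-147) = (2 + 84)*(-147) = 86*(-147) = -12642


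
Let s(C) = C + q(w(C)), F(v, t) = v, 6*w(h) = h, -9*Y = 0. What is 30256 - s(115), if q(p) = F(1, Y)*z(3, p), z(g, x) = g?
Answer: 30138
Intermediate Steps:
Y = 0 (Y = -⅑*0 = 0)
w(h) = h/6
q(p) = 3 (q(p) = 1*3 = 3)
s(C) = 3 + C (s(C) = C + 3 = 3 + C)
30256 - s(115) = 30256 - (3 + 115) = 30256 - 1*118 = 30256 - 118 = 30138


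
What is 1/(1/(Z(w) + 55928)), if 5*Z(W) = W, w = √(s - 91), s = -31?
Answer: 55928 + I*√122/5 ≈ 55928.0 + 2.2091*I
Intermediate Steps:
w = I*√122 (w = √(-31 - 91) = √(-122) = I*√122 ≈ 11.045*I)
Z(W) = W/5
1/(1/(Z(w) + 55928)) = 1/(1/((I*√122)/5 + 55928)) = 1/(1/(I*√122/5 + 55928)) = 1/(1/(55928 + I*√122/5)) = 55928 + I*√122/5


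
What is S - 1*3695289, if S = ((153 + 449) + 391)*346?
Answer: -3351711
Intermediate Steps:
S = 343578 (S = (602 + 391)*346 = 993*346 = 343578)
S - 1*3695289 = 343578 - 1*3695289 = 343578 - 3695289 = -3351711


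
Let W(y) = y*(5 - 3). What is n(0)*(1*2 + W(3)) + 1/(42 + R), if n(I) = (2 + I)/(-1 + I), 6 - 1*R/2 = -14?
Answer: -1311/82 ≈ -15.988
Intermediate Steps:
R = 40 (R = 12 - 2*(-14) = 12 + 28 = 40)
n(I) = (2 + I)/(-1 + I)
W(y) = 2*y (W(y) = y*2 = 2*y)
n(0)*(1*2 + W(3)) + 1/(42 + R) = ((2 + 0)/(-1 + 0))*(1*2 + 2*3) + 1/(42 + 40) = (2/(-1))*(2 + 6) + 1/82 = -1*2*8 + 1/82 = -2*8 + 1/82 = -16 + 1/82 = -1311/82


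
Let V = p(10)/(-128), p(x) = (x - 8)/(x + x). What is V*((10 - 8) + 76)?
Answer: -39/640 ≈ -0.060938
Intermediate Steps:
p(x) = (-8 + x)/(2*x) (p(x) = (-8 + x)/((2*x)) = (-8 + x)*(1/(2*x)) = (-8 + x)/(2*x))
V = -1/1280 (V = ((1/2)*(-8 + 10)/10)/(-128) = ((1/2)*(1/10)*2)*(-1/128) = (1/10)*(-1/128) = -1/1280 ≈ -0.00078125)
V*((10 - 8) + 76) = -((10 - 8) + 76)/1280 = -(2 + 76)/1280 = -1/1280*78 = -39/640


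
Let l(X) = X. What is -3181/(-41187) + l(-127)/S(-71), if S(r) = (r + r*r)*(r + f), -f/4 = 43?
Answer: 1282318753/16580650590 ≈ 0.077338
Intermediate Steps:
f = -172 (f = -4*43 = -172)
S(r) = (-172 + r)*(r + r²) (S(r) = (r + r*r)*(r - 172) = (r + r²)*(-172 + r) = (-172 + r)*(r + r²))
-3181/(-41187) + l(-127)/S(-71) = -3181/(-41187) - 127*(-1/(71*(-172 + (-71)² - 171*(-71)))) = -3181*(-1/41187) - 127*(-1/(71*(-172 + 5041 + 12141))) = 3181/41187 - 127/((-71*17010)) = 3181/41187 - 127/(-1207710) = 3181/41187 - 127*(-1/1207710) = 3181/41187 + 127/1207710 = 1282318753/16580650590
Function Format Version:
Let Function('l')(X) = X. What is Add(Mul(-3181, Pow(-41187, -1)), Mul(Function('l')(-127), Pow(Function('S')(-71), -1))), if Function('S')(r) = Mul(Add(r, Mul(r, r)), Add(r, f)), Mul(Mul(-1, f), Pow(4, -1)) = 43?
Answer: Rational(1282318753, 16580650590) ≈ 0.077338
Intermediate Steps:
f = -172 (f = Mul(-4, 43) = -172)
Function('S')(r) = Mul(Add(-172, r), Add(r, Pow(r, 2))) (Function('S')(r) = Mul(Add(r, Mul(r, r)), Add(r, -172)) = Mul(Add(r, Pow(r, 2)), Add(-172, r)) = Mul(Add(-172, r), Add(r, Pow(r, 2))))
Add(Mul(-3181, Pow(-41187, -1)), Mul(Function('l')(-127), Pow(Function('S')(-71), -1))) = Add(Mul(-3181, Pow(-41187, -1)), Mul(-127, Pow(Mul(-71, Add(-172, Pow(-71, 2), Mul(-171, -71))), -1))) = Add(Mul(-3181, Rational(-1, 41187)), Mul(-127, Pow(Mul(-71, Add(-172, 5041, 12141)), -1))) = Add(Rational(3181, 41187), Mul(-127, Pow(Mul(-71, 17010), -1))) = Add(Rational(3181, 41187), Mul(-127, Pow(-1207710, -1))) = Add(Rational(3181, 41187), Mul(-127, Rational(-1, 1207710))) = Add(Rational(3181, 41187), Rational(127, 1207710)) = Rational(1282318753, 16580650590)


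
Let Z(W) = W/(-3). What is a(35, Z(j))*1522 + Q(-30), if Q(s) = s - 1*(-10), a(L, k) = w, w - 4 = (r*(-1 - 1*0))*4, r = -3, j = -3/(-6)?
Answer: 24332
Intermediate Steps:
j = ½ (j = -3*(-⅙) = ½ ≈ 0.50000)
Z(W) = -W/3 (Z(W) = W*(-⅓) = -W/3)
w = 16 (w = 4 - 3*(-1 - 1*0)*4 = 4 - 3*(-1 + 0)*4 = 4 - 3*(-1)*4 = 4 + 3*4 = 4 + 12 = 16)
a(L, k) = 16
Q(s) = 10 + s (Q(s) = s + 10 = 10 + s)
a(35, Z(j))*1522 + Q(-30) = 16*1522 + (10 - 30) = 24352 - 20 = 24332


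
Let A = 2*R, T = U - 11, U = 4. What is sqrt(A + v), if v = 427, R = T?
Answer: sqrt(413) ≈ 20.322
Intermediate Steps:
T = -7 (T = 4 - 11 = -7)
R = -7
A = -14 (A = 2*(-7) = -14)
sqrt(A + v) = sqrt(-14 + 427) = sqrt(413)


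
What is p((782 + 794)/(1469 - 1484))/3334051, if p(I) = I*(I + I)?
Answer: 4967552/750161475 ≈ 0.0066220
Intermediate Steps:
p(I) = 2*I² (p(I) = I*(2*I) = 2*I²)
p((782 + 794)/(1469 - 1484))/3334051 = (2*((782 + 794)/(1469 - 1484))²)/3334051 = (2*(1576/(-15))²)*(1/3334051) = (2*(1576*(-1/15))²)*(1/3334051) = (2*(-1576/15)²)*(1/3334051) = (2*(2483776/225))*(1/3334051) = (4967552/225)*(1/3334051) = 4967552/750161475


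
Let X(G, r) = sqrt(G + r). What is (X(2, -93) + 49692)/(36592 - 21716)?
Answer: 12423/3719 + I*sqrt(91)/14876 ≈ 3.3404 + 0.00064126*I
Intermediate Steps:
(X(2, -93) + 49692)/(36592 - 21716) = (sqrt(2 - 93) + 49692)/(36592 - 21716) = (sqrt(-91) + 49692)/14876 = (I*sqrt(91) + 49692)*(1/14876) = (49692 + I*sqrt(91))*(1/14876) = 12423/3719 + I*sqrt(91)/14876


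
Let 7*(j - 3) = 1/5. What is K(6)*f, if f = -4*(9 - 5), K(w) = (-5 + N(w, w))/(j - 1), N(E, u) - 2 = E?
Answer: -1680/71 ≈ -23.662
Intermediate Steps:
N(E, u) = 2 + E
j = 106/35 (j = 3 + (⅐)/5 = 3 + (⅐)*(⅕) = 3 + 1/35 = 106/35 ≈ 3.0286)
K(w) = -105/71 + 35*w/71 (K(w) = (-5 + (2 + w))/(106/35 - 1) = (-3 + w)/(71/35) = (-3 + w)*(35/71) = -105/71 + 35*w/71)
f = -16 (f = -4*4 = -16)
K(6)*f = (-105/71 + (35/71)*6)*(-16) = (-105/71 + 210/71)*(-16) = (105/71)*(-16) = -1680/71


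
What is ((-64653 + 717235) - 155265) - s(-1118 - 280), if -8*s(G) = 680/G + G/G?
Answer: 2780997023/5592 ≈ 4.9732e+5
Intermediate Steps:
s(G) = -⅛ - 85/G (s(G) = -(680/G + G/G)/8 = -(680/G + 1)/8 = -(1 + 680/G)/8 = -⅛ - 85/G)
((-64653 + 717235) - 155265) - s(-1118 - 280) = ((-64653 + 717235) - 155265) - (-680 - (-1118 - 280))/(8*(-1118 - 280)) = (652582 - 155265) - (-680 - 1*(-1398))/(8*(-1398)) = 497317 - (-1)*(-680 + 1398)/(8*1398) = 497317 - (-1)*718/(8*1398) = 497317 - 1*(-359/5592) = 497317 + 359/5592 = 2780997023/5592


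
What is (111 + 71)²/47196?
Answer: 8281/11799 ≈ 0.70184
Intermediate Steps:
(111 + 71)²/47196 = 182²*(1/47196) = 33124*(1/47196) = 8281/11799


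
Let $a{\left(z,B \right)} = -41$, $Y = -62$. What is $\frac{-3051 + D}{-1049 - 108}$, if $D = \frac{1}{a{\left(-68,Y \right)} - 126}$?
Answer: $\frac{509518}{193219} \approx 2.637$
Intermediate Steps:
$D = - \frac{1}{167}$ ($D = \frac{1}{-41 - 126} = \frac{1}{-167} = - \frac{1}{167} \approx -0.005988$)
$\frac{-3051 + D}{-1049 - 108} = \frac{-3051 - \frac{1}{167}}{-1049 - 108} = - \frac{509518}{167 \left(-1157\right)} = \left(- \frac{509518}{167}\right) \left(- \frac{1}{1157}\right) = \frac{509518}{193219}$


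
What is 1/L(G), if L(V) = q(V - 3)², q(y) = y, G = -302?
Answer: 1/93025 ≈ 1.0750e-5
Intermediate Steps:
L(V) = (-3 + V)² (L(V) = (V - 3)² = (-3 + V)²)
1/L(G) = 1/((-3 - 302)²) = 1/((-305)²) = 1/93025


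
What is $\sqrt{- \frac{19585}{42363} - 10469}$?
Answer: $\frac{46 i \sqrt{109621846}}{4707} \approx 102.32 i$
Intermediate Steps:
$\sqrt{- \frac{19585}{42363} - 10469} = \sqrt{- \frac{443517832}{42363}} = \frac{46 i \sqrt{109621846}}{4707}$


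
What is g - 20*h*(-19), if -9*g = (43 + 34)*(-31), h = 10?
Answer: 36587/9 ≈ 4065.2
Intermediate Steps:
g = 2387/9 (g = -(43 + 34)*(-31)/9 = -77*(-31)/9 = -⅑*(-2387) = 2387/9 ≈ 265.22)
g - 20*h*(-19) = 2387/9 - 20*10*(-19) = 2387/9 - 200*(-19) = 2387/9 - 1*(-3800) = 2387/9 + 3800 = 36587/9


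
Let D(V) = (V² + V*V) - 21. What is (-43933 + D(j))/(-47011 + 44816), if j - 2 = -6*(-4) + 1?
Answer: 42496/2195 ≈ 19.360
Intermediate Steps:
j = 27 (j = 2 + (-6*(-4) + 1) = 2 + (24 + 1) = 2 + 25 = 27)
D(V) = -21 + 2*V² (D(V) = (V² + V²) - 21 = 2*V² - 21 = -21 + 2*V²)
(-43933 + D(j))/(-47011 + 44816) = (-43933 + (-21 + 2*27²))/(-47011 + 44816) = (-43933 + (-21 + 2*729))/(-2195) = (-43933 + (-21 + 1458))*(-1/2195) = (-43933 + 1437)*(-1/2195) = -42496*(-1/2195) = 42496/2195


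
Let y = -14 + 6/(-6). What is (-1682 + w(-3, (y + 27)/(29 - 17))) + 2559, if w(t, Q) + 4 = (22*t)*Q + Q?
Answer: 808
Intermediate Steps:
y = -15 (y = -14 + 6*(-⅙) = -14 - 1 = -15)
w(t, Q) = -4 + Q + 22*Q*t (w(t, Q) = -4 + ((22*t)*Q + Q) = -4 + (22*Q*t + Q) = -4 + (Q + 22*Q*t) = -4 + Q + 22*Q*t)
(-1682 + w(-3, (y + 27)/(29 - 17))) + 2559 = (-1682 + (-4 + (-15 + 27)/(29 - 17) + 22*((-15 + 27)/(29 - 17))*(-3))) + 2559 = (-1682 + (-4 + 12/12 + 22*(12/12)*(-3))) + 2559 = (-1682 + (-4 + 12*(1/12) + 22*(12*(1/12))*(-3))) + 2559 = (-1682 + (-4 + 1 + 22*1*(-3))) + 2559 = (-1682 + (-4 + 1 - 66)) + 2559 = (-1682 - 69) + 2559 = -1751 + 2559 = 808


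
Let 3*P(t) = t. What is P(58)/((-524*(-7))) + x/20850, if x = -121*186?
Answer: -20537227/19119450 ≈ -1.0742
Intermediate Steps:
P(t) = t/3
x = -22506
P(58)/((-524*(-7))) + x/20850 = ((1/3)*58)/((-524*(-7))) - 22506/20850 = (58/3)/3668 - 22506*1/20850 = (58/3)*(1/3668) - 3751/3475 = 29/5502 - 3751/3475 = -20537227/19119450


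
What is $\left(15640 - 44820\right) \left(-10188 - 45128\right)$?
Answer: $1614120880$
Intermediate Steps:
$\left(15640 - 44820\right) \left(-10188 - 45128\right) = \left(-29180\right) \left(-55316\right) = 1614120880$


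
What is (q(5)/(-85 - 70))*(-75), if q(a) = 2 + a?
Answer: 105/31 ≈ 3.3871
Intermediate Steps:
(q(5)/(-85 - 70))*(-75) = ((2 + 5)/(-85 - 70))*(-75) = (7/(-155))*(-75) = -1/155*7*(-75) = -7/155*(-75) = 105/31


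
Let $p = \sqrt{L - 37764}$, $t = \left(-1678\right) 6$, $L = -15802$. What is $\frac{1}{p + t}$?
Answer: $- \frac{5034}{50709095} - \frac{i \sqrt{53566}}{101418190} \approx -9.9272 \cdot 10^{-5} - 2.2821 \cdot 10^{-6} i$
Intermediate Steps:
$t = -10068$
$p = i \sqrt{53566}$ ($p = \sqrt{-15802 - 37764} = \sqrt{-53566} = i \sqrt{53566} \approx 231.44 i$)
$\frac{1}{p + t} = \frac{1}{i \sqrt{53566} - 10068} = \frac{1}{-10068 + i \sqrt{53566}}$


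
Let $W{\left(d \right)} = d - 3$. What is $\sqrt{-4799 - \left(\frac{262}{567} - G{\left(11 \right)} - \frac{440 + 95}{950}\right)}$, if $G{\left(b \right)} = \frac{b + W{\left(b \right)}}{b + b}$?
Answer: $\frac{i \sqrt{20795871127570}}{65835} \approx 69.268 i$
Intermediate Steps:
$W{\left(d \right)} = -3 + d$
$G{\left(b \right)} = \frac{-3 + 2 b}{2 b}$ ($G{\left(b \right)} = \frac{b + \left(-3 + b\right)}{b + b} = \frac{-3 + 2 b}{2 b}$)
$\sqrt{-4799 - \left(\frac{262}{567} - G{\left(11 \right)} - \frac{440 + 95}{950}\right)} = \sqrt{-4799 - \left(\frac{262}{567} - \frac{- \frac{3}{2} + 11}{11} - \frac{440 + 95}{950}\right)} = \sqrt{-4799 + \left(\frac{1}{11} \cdot \frac{19}{2} + \left(\left(-524\right) \frac{1}{1134} + 535 \cdot \frac{1}{950}\right)\right)} = \sqrt{-4799 + \left(\frac{19}{22} + \left(- \frac{262}{567} + \frac{107}{190}\right)\right)} = \sqrt{-4799 + \left(\frac{19}{22} + \frac{10889}{107730}\right)} = \sqrt{-4799 + \frac{571607}{592515}} = \sqrt{- \frac{2842907878}{592515}} = \frac{i \sqrt{20795871127570}}{65835}$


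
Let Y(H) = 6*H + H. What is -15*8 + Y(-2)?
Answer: -134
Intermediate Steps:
Y(H) = 7*H
-15*8 + Y(-2) = -15*8 + 7*(-2) = -120 - 14 = -134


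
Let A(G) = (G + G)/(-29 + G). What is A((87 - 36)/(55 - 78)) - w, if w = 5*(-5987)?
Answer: 10746716/359 ≈ 29935.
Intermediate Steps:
A(G) = 2*G/(-29 + G) (A(G) = (2*G)/(-29 + G) = 2*G/(-29 + G))
w = -29935
A((87 - 36)/(55 - 78)) - w = 2*((87 - 36)/(55 - 78))/(-29 + (87 - 36)/(55 - 78)) - 1*(-29935) = 2*(51/(-23))/(-29 + 51/(-23)) + 29935 = 2*(51*(-1/23))/(-29 + 51*(-1/23)) + 29935 = 2*(-51/23)/(-29 - 51/23) + 29935 = 2*(-51/23)/(-718/23) + 29935 = 2*(-51/23)*(-23/718) + 29935 = 51/359 + 29935 = 10746716/359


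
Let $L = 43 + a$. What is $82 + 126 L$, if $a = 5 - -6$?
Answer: $6886$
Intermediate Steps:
$a = 11$ ($a = 5 + 6 = 11$)
$L = 54$ ($L = 43 + 11 = 54$)
$82 + 126 L = 82 + 126 \cdot 54 = 82 + 6804 = 6886$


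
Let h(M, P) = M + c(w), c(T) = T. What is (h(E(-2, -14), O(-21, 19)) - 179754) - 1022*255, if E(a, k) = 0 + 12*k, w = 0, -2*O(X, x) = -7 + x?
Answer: -440532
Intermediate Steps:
O(X, x) = 7/2 - x/2 (O(X, x) = -(-7 + x)/2 = 7/2 - x/2)
E(a, k) = 12*k
h(M, P) = M (h(M, P) = M + 0 = M)
(h(E(-2, -14), O(-21, 19)) - 179754) - 1022*255 = (12*(-14) - 179754) - 1022*255 = (-168 - 179754) - 1*260610 = -179922 - 260610 = -440532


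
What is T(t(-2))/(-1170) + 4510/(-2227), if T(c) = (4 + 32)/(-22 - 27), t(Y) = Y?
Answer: -14359896/7092995 ≈ -2.0245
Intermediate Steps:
T(c) = -36/49 (T(c) = 36/(-49) = 36*(-1/49) = -36/49)
T(t(-2))/(-1170) + 4510/(-2227) = -36/49/(-1170) + 4510/(-2227) = -36/49*(-1/1170) + 4510*(-1/2227) = 2/3185 - 4510/2227 = -14359896/7092995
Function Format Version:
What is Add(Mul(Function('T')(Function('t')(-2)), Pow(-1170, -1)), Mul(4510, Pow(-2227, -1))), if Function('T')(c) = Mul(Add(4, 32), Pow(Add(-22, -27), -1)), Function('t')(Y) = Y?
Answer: Rational(-14359896, 7092995) ≈ -2.0245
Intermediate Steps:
Function('T')(c) = Rational(-36, 49) (Function('T')(c) = Mul(36, Pow(-49, -1)) = Mul(36, Rational(-1, 49)) = Rational(-36, 49))
Add(Mul(Function('T')(Function('t')(-2)), Pow(-1170, -1)), Mul(4510, Pow(-2227, -1))) = Add(Mul(Rational(-36, 49), Pow(-1170, -1)), Mul(4510, Pow(-2227, -1))) = Add(Mul(Rational(-36, 49), Rational(-1, 1170)), Mul(4510, Rational(-1, 2227))) = Add(Rational(2, 3185), Rational(-4510, 2227)) = Rational(-14359896, 7092995)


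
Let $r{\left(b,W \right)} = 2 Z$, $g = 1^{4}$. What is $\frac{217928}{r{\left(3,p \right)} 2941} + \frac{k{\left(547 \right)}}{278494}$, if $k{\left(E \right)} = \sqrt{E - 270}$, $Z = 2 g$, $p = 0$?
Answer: $\frac{54482}{2941} + \frac{\sqrt{277}}{278494} \approx 18.525$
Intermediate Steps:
$g = 1$
$Z = 2$ ($Z = 2 \cdot 1 = 2$)
$r{\left(b,W \right)} = 4$ ($r{\left(b,W \right)} = 2 \cdot 2 = 4$)
$k{\left(E \right)} = \sqrt{-270 + E}$
$\frac{217928}{r{\left(3,p \right)} 2941} + \frac{k{\left(547 \right)}}{278494} = \frac{217928}{4 \cdot 2941} + \frac{\sqrt{-270 + 547}}{278494} = \frac{217928}{11764} + \sqrt{277} \cdot \frac{1}{278494} = 217928 \cdot \frac{1}{11764} + \frac{\sqrt{277}}{278494} = \frac{54482}{2941} + \frac{\sqrt{277}}{278494}$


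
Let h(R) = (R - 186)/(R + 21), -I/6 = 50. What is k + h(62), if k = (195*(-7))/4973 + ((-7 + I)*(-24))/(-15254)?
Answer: -7087909925/3148112893 ≈ -2.2515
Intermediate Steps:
I = -300 (I = -6*50 = -300)
h(R) = (-186 + R)/(21 + R)
k = -28731387/37929071 (k = (195*(-7))/4973 + ((-7 - 300)*(-24))/(-15254) = -1365*1/4973 - 307*(-24)*(-1/15254) = -1365/4973 + 7368*(-1/15254) = -1365/4973 - 3684/7627 = -28731387/37929071 ≈ -0.75750)
k + h(62) = -28731387/37929071 + (-186 + 62)/(21 + 62) = -28731387/37929071 - 124/83 = -7087909925/3148112893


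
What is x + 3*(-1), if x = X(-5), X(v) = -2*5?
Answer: -13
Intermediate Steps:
X(v) = -10
x = -10
x + 3*(-1) = -10 + 3*(-1) = -10 - 3 = -13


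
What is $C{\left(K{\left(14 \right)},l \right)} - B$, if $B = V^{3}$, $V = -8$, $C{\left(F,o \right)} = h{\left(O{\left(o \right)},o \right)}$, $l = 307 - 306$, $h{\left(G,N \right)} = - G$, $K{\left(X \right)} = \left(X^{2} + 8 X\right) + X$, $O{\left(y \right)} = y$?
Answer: $511$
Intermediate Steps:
$K{\left(X \right)} = X^{2} + 9 X$
$l = 1$ ($l = 307 - 306 = 1$)
$C{\left(F,o \right)} = - o$
$B = -512$ ($B = \left(-8\right)^{3} = -512$)
$C{\left(K{\left(14 \right)},l \right)} - B = \left(-1\right) 1 - -512 = -1 + 512 = 511$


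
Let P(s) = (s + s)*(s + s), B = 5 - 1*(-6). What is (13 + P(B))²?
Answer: 247009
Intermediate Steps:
B = 11 (B = 5 + 6 = 11)
P(s) = 4*s² (P(s) = (2*s)*(2*s) = 4*s²)
(13 + P(B))² = (13 + 4*11²)² = (13 + 4*121)² = (13 + 484)² = 497² = 247009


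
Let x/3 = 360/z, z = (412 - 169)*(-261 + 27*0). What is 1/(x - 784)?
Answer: -2349/1841656 ≈ -0.0012755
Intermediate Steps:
z = -63423 (z = 243*(-261 + 0) = 243*(-261) = -63423)
x = -40/2349 (x = 3*(360/(-63423)) = 3*(360*(-1/63423)) = 3*(-40/7047) = -40/2349 ≈ -0.017029)
1/(x - 784) = 1/(-40/2349 - 784) = 1/(-1841656/2349) = -2349/1841656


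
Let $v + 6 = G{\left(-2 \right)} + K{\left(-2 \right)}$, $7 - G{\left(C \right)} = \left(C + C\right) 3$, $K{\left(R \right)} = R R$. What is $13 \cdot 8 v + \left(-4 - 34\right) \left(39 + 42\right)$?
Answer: $-1310$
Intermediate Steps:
$K{\left(R \right)} = R^{2}$
$G{\left(C \right)} = 7 - 6 C$ ($G{\left(C \right)} = 7 - \left(C + C\right) 3 = 7 - 2 C 3 = 7 - 6 C$)
$v = 17$ ($v = -6 + \left(\left(7 - -12\right) + \left(-2\right)^{2}\right) = -6 + \left(\left(7 + 12\right) + 4\right) = -6 + \left(19 + 4\right) = -6 + 23 = 17$)
$13 \cdot 8 v + \left(-4 - 34\right) \left(39 + 42\right) = 13 \cdot 8 \cdot 17 + \left(-4 - 34\right) \left(39 + 42\right) = 104 \cdot 17 - 3078 = 1768 - 3078 = -1310$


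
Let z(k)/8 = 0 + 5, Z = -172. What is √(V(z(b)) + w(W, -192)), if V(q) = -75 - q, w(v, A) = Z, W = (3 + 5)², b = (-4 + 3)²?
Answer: I*√287 ≈ 16.941*I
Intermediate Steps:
b = 1 (b = (-1)² = 1)
W = 64 (W = 8² = 64)
w(v, A) = -172
z(k) = 40 (z(k) = 8*(0 + 5) = 8*5 = 40)
√(V(z(b)) + w(W, -192)) = √((-75 - 1*40) - 172) = √((-75 - 40) - 172) = √(-115 - 172) = √(-287) = I*√287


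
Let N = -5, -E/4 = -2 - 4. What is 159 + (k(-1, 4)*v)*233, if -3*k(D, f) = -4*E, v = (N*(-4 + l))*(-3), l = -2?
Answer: -670881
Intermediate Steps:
E = 24 (E = -4*(-2 - 4) = -4*(-6) = 24)
v = -90 (v = -5*(-4 - 2)*(-3) = -5*(-6)*(-3) = 30*(-3) = -90)
k(D, f) = 32 (k(D, f) = -(-4)*24/3 = -1/3*(-96) = 32)
159 + (k(-1, 4)*v)*233 = 159 + (32*(-90))*233 = 159 - 2880*233 = 159 - 671040 = -670881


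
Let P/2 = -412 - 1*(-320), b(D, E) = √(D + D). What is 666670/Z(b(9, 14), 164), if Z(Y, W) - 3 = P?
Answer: -666670/181 ≈ -3683.3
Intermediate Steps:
b(D, E) = √2*√D (b(D, E) = √(2*D) = √2*√D)
P = -184 (P = 2*(-412 - 1*(-320)) = 2*(-412 + 320) = 2*(-92) = -184)
Z(Y, W) = -181 (Z(Y, W) = 3 - 184 = -181)
666670/Z(b(9, 14), 164) = 666670/(-181) = 666670*(-1/181) = -666670/181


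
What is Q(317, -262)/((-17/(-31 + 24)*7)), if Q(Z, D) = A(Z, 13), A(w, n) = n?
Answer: 13/17 ≈ 0.76471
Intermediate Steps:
Q(Z, D) = 13
Q(317, -262)/((-17/(-31 + 24)*7)) = 13/((-17/(-31 + 24)*7)) = 13/((-17/(-7)*7)) = 13/((-17*(-⅐)*7)) = 13/(((17/7)*7)) = 13/17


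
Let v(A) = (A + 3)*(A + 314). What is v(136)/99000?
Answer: 139/220 ≈ 0.63182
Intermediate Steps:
v(A) = (3 + A)*(314 + A)
v(136)/99000 = (942 + 136² + 317*136)/99000 = (942 + 18496 + 43112)*(1/99000) = 62550*(1/99000) = 139/220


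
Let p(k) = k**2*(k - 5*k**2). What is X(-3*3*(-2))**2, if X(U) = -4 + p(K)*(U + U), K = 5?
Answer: 11664864016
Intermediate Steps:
X(U) = -4 - 6000*U (X(U) = -4 + (5**3*(1 - 5*5))*(U + U) = -4 + (125*(1 - 25))*(2*U) = -4 + (125*(-24))*(2*U) = -4 - 6000*U)
X(-3*3*(-2))**2 = (-4 - 6000*(-3*3)*(-2))**2 = (-4 - (-54000)*(-2))**2 = (-4 - 6000*18)**2 = (-4 - 108000)**2 = (-108004)**2 = 11664864016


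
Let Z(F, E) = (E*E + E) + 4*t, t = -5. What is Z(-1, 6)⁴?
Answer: 234256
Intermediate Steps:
Z(F, E) = -20 + E + E² (Z(F, E) = (E*E + E) + 4*(-5) = (E² + E) - 20 = (E + E²) - 20 = -20 + E + E²)
Z(-1, 6)⁴ = (-20 + 6 + 6²)⁴ = (-20 + 6 + 36)⁴ = 22⁴ = 234256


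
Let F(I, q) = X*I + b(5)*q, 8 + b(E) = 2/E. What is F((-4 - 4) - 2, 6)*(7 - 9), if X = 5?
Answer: 956/5 ≈ 191.20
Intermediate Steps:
b(E) = -8 + 2/E
F(I, q) = 5*I - 38*q/5 (F(I, q) = 5*I + (-8 + 2/5)*q = 5*I - 38*q/5)
F((-4 - 4) - 2, 6)*(7 - 9) = (5*((-4 - 4) - 2) - 38/5*6)*(7 - 9) = (5*(-8 - 2) - 228/5)*(-2) = (5*(-10) - 228/5)*(-2) = (-50 - 228/5)*(-2) = -478/5*(-2) = 956/5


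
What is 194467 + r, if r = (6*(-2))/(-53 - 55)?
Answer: 1750204/9 ≈ 1.9447e+5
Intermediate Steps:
r = 1/9 (r = -12/(-108) = -12*(-1/108) = 1/9 ≈ 0.11111)
194467 + r = 194467 + 1/9 = 1750204/9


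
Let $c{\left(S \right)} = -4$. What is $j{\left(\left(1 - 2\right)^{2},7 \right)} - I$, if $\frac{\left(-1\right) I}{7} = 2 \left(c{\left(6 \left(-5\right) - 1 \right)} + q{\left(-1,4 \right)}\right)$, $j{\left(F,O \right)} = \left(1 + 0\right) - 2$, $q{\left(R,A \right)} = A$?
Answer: $-1$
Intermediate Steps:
$j{\left(F,O \right)} = -1$ ($j{\left(F,O \right)} = 1 - 2 = -1$)
$I = 0$ ($I = - 7 \cdot 2 \left(-4 + 4\right) = - 7 \cdot 2 \cdot 0 = \left(-7\right) 0 = 0$)
$j{\left(\left(1 - 2\right)^{2},7 \right)} - I = -1 - 0 = -1 + 0 = -1$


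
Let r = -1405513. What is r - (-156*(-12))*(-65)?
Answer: -1283833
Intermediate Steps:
r - (-156*(-12))*(-65) = -1405513 - (-156*(-12))*(-65) = -1405513 - 1872*(-65) = -1405513 - 1*(-121680) = -1405513 + 121680 = -1283833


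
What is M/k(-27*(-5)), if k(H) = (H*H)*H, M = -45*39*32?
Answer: -416/18225 ≈ -0.022826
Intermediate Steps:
M = -56160 (M = -1755*32 = -56160)
k(H) = H³ (k(H) = H²*H = H³)
M/k(-27*(-5)) = -56160/((-27*(-5))³) = -56160/(135³) = -56160/2460375 = -56160*1/2460375 = -416/18225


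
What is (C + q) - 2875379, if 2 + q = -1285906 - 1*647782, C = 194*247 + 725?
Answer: -4760426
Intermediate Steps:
C = 48643 (C = 47918 + 725 = 48643)
q = -1933690 (q = -2 + (-1285906 - 1*647782) = -2 + (-1285906 - 647782) = -2 - 1933688 = -1933690)
(C + q) - 2875379 = (48643 - 1933690) - 2875379 = -1885047 - 2875379 = -4760426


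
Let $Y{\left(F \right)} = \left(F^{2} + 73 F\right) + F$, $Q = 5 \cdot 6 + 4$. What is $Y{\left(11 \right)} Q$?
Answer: $31790$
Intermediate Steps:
$Q = 34$ ($Q = 30 + 4 = 34$)
$Y{\left(F \right)} = F^{2} + 74 F$
$Y{\left(11 \right)} Q = 11 \left(74 + 11\right) 34 = 11 \cdot 85 \cdot 34 = 935 \cdot 34 = 31790$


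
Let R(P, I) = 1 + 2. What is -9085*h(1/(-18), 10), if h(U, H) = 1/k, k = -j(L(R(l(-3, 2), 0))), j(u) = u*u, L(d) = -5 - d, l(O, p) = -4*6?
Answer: 9085/64 ≈ 141.95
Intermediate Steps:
l(O, p) = -24
R(P, I) = 3
j(u) = u²
k = -64 (k = -(-5 - 1*3)² = -(-5 - 3)² = -1*(-8)² = -1*64 = -64)
h(U, H) = -1/64 (h(U, H) = 1/(-64) = -1/64)
-9085*h(1/(-18), 10) = -9085*(-1/64) = 9085/64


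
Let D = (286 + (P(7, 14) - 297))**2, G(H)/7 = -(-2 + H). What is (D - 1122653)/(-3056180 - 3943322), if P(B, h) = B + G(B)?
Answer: 560566/3499751 ≈ 0.16017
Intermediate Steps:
G(H) = 14 - 7*H (G(H) = 7*(-(-2 + H)) = 7*(2 - H) = 14 - 7*H)
P(B, h) = 14 - 6*B (P(B, h) = B + (14 - 7*B) = 14 - 6*B)
D = 1521 (D = (286 + ((14 - 6*7) - 297))**2 = (286 + ((14 - 42) - 297))**2 = (286 + (-28 - 297))**2 = (286 - 325)**2 = (-39)**2 = 1521)
(D - 1122653)/(-3056180 - 3943322) = (1521 - 1122653)/(-3056180 - 3943322) = -1121132/(-6999502) = -1121132*(-1/6999502) = 560566/3499751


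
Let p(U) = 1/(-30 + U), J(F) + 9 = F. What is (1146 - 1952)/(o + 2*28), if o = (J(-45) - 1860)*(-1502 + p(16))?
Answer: -5642/20125145 ≈ -0.00028035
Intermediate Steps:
J(F) = -9 + F
o = 20124753/7 (o = ((-9 - 45) - 1860)*(-1502 + 1/(-30 + 16)) = (-54 - 1860)*(-1502 + 1/(-14)) = -1914*(-1502 - 1/14) = -1914*(-21029/14) = 20124753/7 ≈ 2.8750e+6)
(1146 - 1952)/(o + 2*28) = (1146 - 1952)/(20124753/7 + 2*28) = -806/(20124753/7 + 56) = -806/20125145/7 = -806*7/20125145 = -5642/20125145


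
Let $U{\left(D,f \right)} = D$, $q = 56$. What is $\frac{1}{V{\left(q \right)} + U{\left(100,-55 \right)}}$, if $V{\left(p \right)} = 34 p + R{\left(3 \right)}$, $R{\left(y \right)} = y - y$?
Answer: $\frac{1}{2004} \approx 0.000499$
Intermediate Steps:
$R{\left(y \right)} = 0$
$V{\left(p \right)} = 34 p$ ($V{\left(p \right)} = 34 p + 0 = 34 p$)
$\frac{1}{V{\left(q \right)} + U{\left(100,-55 \right)}} = \frac{1}{34 \cdot 56 + 100} = \frac{1}{1904 + 100} = \frac{1}{2004}$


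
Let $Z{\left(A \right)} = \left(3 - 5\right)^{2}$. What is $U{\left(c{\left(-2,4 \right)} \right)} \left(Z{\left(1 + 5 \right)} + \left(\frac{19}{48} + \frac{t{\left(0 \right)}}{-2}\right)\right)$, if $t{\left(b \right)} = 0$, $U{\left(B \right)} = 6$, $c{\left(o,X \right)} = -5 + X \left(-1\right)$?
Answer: $\frac{211}{8} \approx 26.375$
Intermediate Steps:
$c{\left(o,X \right)} = -5 - X$
$Z{\left(A \right)} = 4$ ($Z{\left(A \right)} = \left(-2\right)^{2} = 4$)
$U{\left(c{\left(-2,4 \right)} \right)} \left(Z{\left(1 + 5 \right)} + \left(\frac{19}{48} + \frac{t{\left(0 \right)}}{-2}\right)\right) = 6 \left(4 + \left(\frac{19}{48} + \frac{0}{-2}\right)\right) = 6 \left(4 + \left(19 \cdot \frac{1}{48} + 0 \left(- \frac{1}{2}\right)\right)\right) = 6 \left(4 + \left(\frac{19}{48} + 0\right)\right) = 6 \left(4 + \frac{19}{48}\right) = 6 \cdot \frac{211}{48} = \frac{211}{8}$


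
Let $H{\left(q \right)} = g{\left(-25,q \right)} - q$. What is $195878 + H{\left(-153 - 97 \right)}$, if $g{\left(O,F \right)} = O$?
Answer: $196103$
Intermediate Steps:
$H{\left(q \right)} = -25 - q$
$195878 + H{\left(-153 - 97 \right)} = 195878 - -225 = 195878 + \left(-25 + 250\right) = 195878 + 225 = 196103$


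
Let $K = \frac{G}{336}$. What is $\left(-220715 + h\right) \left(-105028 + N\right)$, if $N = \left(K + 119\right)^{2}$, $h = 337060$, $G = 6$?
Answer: $- \frac{33151993854135}{3136} \approx -1.0571 \cdot 10^{10}$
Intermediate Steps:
$K = \frac{1}{56}$ ($K = \frac{6}{336} = 6 \cdot \frac{1}{336} = \frac{1}{56} \approx 0.017857$)
$N = \frac{44422225}{3136}$ ($N = \left(\frac{1}{56} + 119\right)^{2} = \left(\frac{6665}{56}\right)^{2} = \frac{44422225}{3136} \approx 14165.0$)
$\left(-220715 + h\right) \left(-105028 + N\right) = \left(-220715 + 337060\right) \left(-105028 + \frac{44422225}{3136}\right) = 116345 \left(- \frac{284945583}{3136}\right) = - \frac{33151993854135}{3136}$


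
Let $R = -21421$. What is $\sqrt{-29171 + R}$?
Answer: $4 i \sqrt{3162} \approx 224.93 i$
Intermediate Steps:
$\sqrt{-29171 + R} = \sqrt{-29171 - 21421} = \sqrt{-50592} = 4 i \sqrt{3162}$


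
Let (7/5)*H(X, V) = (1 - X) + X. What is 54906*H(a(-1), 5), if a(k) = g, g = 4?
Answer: 274530/7 ≈ 39219.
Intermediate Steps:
a(k) = 4
H(X, V) = 5/7 (H(X, V) = 5*((1 - X) + X)/7 = (5/7)*1 = 5/7)
54906*H(a(-1), 5) = 54906*(5/7) = 274530/7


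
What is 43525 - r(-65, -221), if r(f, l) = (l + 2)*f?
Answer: 29290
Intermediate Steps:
r(f, l) = f*(2 + l) (r(f, l) = (2 + l)*f = f*(2 + l))
43525 - r(-65, -221) = 43525 - (-65)*(2 - 221) = 43525 - (-65)*(-219) = 43525 - 1*14235 = 43525 - 14235 = 29290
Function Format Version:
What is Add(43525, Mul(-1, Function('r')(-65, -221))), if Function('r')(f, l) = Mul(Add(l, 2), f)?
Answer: 29290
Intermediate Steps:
Function('r')(f, l) = Mul(f, Add(2, l)) (Function('r')(f, l) = Mul(Add(2, l), f) = Mul(f, Add(2, l)))
Add(43525, Mul(-1, Function('r')(-65, -221))) = Add(43525, Mul(-1, Mul(-65, Add(2, -221)))) = Add(43525, Mul(-1, Mul(-65, -219))) = Add(43525, Mul(-1, 14235)) = Add(43525, -14235) = 29290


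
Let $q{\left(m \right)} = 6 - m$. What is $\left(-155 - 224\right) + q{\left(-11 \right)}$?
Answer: $-362$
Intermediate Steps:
$\left(-155 - 224\right) + q{\left(-11 \right)} = \left(-155 - 224\right) + \left(6 - -11\right) = -379 + \left(6 + 11\right) = -379 + 17 = -362$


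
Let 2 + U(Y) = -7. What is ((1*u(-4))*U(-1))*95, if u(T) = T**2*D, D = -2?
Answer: 27360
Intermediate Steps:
U(Y) = -9 (U(Y) = -2 - 7 = -9)
u(T) = -2*T**2 (u(T) = T**2*(-2) = -2*T**2)
((1*u(-4))*U(-1))*95 = ((1*(-2*(-4)**2))*(-9))*95 = ((1*(-2*16))*(-9))*95 = ((1*(-32))*(-9))*95 = -32*(-9)*95 = 288*95 = 27360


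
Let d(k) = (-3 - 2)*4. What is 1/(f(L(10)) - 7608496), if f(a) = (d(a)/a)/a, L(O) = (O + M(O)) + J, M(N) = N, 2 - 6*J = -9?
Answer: -17161/130569400576 ≈ -1.3143e-7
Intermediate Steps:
J = 11/6 (J = ⅓ - ⅙*(-9) = ⅓ + 3/2 = 11/6 ≈ 1.8333)
d(k) = -20 (d(k) = -5*4 = -20)
L(O) = 11/6 + 2*O (L(O) = (O + O) + 11/6 = 2*O + 11/6 = 11/6 + 2*O)
f(a) = -20/a² (f(a) = (-20/a)/a = -20/a²)
1/(f(L(10)) - 7608496) = 1/(-20/(11/6 + 2*10)² - 7608496) = 1/(-20/(11/6 + 20)² - 7608496) = 1/(-20/(131/6)² - 7608496) = 1/(-20*36/17161 - 7608496) = 1/(-720/17161 - 7608496) = 1/(-130569400576/17161) = -17161/130569400576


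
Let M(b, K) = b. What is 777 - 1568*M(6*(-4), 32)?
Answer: 38409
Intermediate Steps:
777 - 1568*M(6*(-4), 32) = 777 - 9408*(-4) = 777 - 1568*(-24) = 777 + 37632 = 38409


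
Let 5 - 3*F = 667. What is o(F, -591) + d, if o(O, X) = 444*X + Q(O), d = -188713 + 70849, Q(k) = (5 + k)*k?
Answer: -2994098/9 ≈ -3.3268e+5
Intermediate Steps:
F = -662/3 (F = 5/3 - ⅓*667 = 5/3 - 667/3 = -662/3 ≈ -220.67)
Q(k) = k*(5 + k)
d = -117864
o(O, X) = 444*X + O*(5 + O)
o(F, -591) + d = (444*(-591) - 662*(5 - 662/3)/3) - 117864 = (-262404 - 662/3*(-647/3)) - 117864 = (-262404 + 428314/9) - 117864 = -1933322/9 - 117864 = -2994098/9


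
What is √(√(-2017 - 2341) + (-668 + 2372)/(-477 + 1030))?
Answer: √(942312 + 305809*I*√4358)/553 ≈ 5.8808 + 5.6127*I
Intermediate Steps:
√(√(-2017 - 2341) + (-668 + 2372)/(-477 + 1030)) = √(√(-4358) + 1704/553) = √(I*√4358 + 1704*(1/553)) = √(I*√4358 + 1704/553) = √(1704/553 + I*√4358)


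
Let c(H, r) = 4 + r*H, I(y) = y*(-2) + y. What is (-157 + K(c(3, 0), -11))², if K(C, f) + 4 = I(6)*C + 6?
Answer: 32041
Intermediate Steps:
I(y) = -y (I(y) = -2*y + y = -y)
c(H, r) = 4 + H*r
K(C, f) = 2 - 6*C (K(C, f) = -4 + ((-1*6)*C + 6) = -4 + (-6*C + 6) = -4 + (6 - 6*C) = 2 - 6*C)
(-157 + K(c(3, 0), -11))² = (-157 + (2 - 6*(4 + 3*0)))² = (-157 + (2 - 6*(4 + 0)))² = (-157 + (2 - 6*4))² = (-157 + (2 - 24))² = (-157 - 22)² = (-179)² = 32041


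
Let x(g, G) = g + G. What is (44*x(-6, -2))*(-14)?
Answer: 4928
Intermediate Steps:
x(g, G) = G + g
(44*x(-6, -2))*(-14) = (44*(-2 - 6))*(-14) = (44*(-8))*(-14) = -352*(-14) = 4928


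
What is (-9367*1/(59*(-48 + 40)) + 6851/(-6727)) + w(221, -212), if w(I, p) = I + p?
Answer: 2850143/102424 ≈ 27.827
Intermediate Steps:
(-9367*1/(59*(-48 + 40)) + 6851/(-6727)) + w(221, -212) = (-9367*1/(59*(-48 + 40)) + 6851/(-6727)) + (221 - 212) = (-9367/(59*(-8)) + 6851*(-1/6727)) + 9 = (-9367/(-472) - 221/217) + 9 = (-9367*(-1/472) - 221/217) + 9 = (9367/472 - 221/217) + 9 = 1928327/102424 + 9 = 2850143/102424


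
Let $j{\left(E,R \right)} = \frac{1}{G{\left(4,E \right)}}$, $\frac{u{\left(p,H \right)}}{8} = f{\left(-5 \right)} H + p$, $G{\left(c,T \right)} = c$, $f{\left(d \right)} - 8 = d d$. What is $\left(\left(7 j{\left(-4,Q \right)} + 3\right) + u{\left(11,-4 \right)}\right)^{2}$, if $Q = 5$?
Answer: $\frac{14845609}{16} \approx 9.2785 \cdot 10^{5}$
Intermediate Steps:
$f{\left(d \right)} = 8 + d^{2}$ ($f{\left(d \right)} = 8 + d d = 8 + d^{2}$)
$u{\left(p,H \right)} = 8 p + 264 H$ ($u{\left(p,H \right)} = 8 \left(\left(8 + \left(-5\right)^{2}\right) H + p\right) = 8 \left(\left(8 + 25\right) H + p\right) = 8 \left(33 H + p\right) = 8 \left(p + 33 H\right) = 8 p + 264 H$)
$j{\left(E,R \right)} = \frac{1}{4}$
$\left(\left(7 j{\left(-4,Q \right)} + 3\right) + u{\left(11,-4 \right)}\right)^{2} = \left(\left(7 \cdot \frac{1}{4} + 3\right) + \left(8 \cdot 11 + 264 \left(-4\right)\right)\right)^{2} = \left(\left(\frac{7}{4} + 3\right) + \left(88 - 1056\right)\right)^{2} = \left(\frac{19}{4} - 968\right)^{2} = \left(- \frac{3853}{4}\right)^{2} = \frac{14845609}{16}$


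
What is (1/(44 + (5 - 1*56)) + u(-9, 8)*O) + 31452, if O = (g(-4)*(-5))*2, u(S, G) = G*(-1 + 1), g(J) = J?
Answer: 220163/7 ≈ 31452.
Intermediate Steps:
u(S, G) = 0 (u(S, G) = G*0 = 0)
O = 40 (O = -4*(-5)*2 = 20*2 = 40)
(1/(44 + (5 - 1*56)) + u(-9, 8)*O) + 31452 = (1/(44 + (5 - 1*56)) + 0*40) + 31452 = (1/(44 + (5 - 56)) + 0) + 31452 = (1/(44 - 51) + 0) + 31452 = (1/(-7) + 0) + 31452 = (-1/7 + 0) + 31452 = -1/7 + 31452 = 220163/7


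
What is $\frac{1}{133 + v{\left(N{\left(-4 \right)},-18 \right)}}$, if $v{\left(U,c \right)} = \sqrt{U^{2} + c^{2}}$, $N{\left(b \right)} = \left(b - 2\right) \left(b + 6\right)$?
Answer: $\frac{133}{17221} - \frac{6 \sqrt{13}}{17221} \approx 0.0064669$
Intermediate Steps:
$N{\left(b \right)} = \left(-2 + b\right) \left(6 + b\right)$
$\frac{1}{133 + v{\left(N{\left(-4 \right)},-18 \right)}} = \frac{1}{133 + \sqrt{\left(-12 + \left(-4\right)^{2} + 4 \left(-4\right)\right)^{2} + \left(-18\right)^{2}}} = \frac{1}{133 + \sqrt{\left(-12 + 16 - 16\right)^{2} + 324}} = \frac{1}{133 + \sqrt{\left(-12\right)^{2} + 324}} = \frac{1}{133 + \sqrt{144 + 324}} = \frac{1}{133 + \sqrt{468}} = \frac{1}{133 + 6 \sqrt{13}}$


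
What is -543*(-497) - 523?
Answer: 269348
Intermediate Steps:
-543*(-497) - 523 = 269871 - 523 = 269348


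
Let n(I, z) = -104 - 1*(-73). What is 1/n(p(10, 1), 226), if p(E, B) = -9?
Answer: -1/31 ≈ -0.032258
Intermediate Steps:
n(I, z) = -31 (n(I, z) = -104 + 73 = -31)
1/n(p(10, 1), 226) = 1/(-31) = -1/31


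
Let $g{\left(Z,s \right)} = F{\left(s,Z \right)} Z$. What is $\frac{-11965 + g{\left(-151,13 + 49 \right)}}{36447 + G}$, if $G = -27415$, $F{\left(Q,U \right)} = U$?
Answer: $\frac{2709}{2258} \approx 1.1997$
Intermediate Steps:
$g{\left(Z,s \right)} = Z^{2}$ ($g{\left(Z,s \right)} = Z Z = Z^{2}$)
$\frac{-11965 + g{\left(-151,13 + 49 \right)}}{36447 + G} = \frac{-11965 + \left(-151\right)^{2}}{36447 - 27415} = \frac{-11965 + 22801}{9032} = 10836 \cdot \frac{1}{9032} = \frac{2709}{2258}$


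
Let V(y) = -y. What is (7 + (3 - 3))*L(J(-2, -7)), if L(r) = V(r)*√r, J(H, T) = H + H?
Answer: 56*I ≈ 56.0*I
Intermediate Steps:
J(H, T) = 2*H
L(r) = -r^(3/2) (L(r) = (-r)*√r = -r^(3/2))
(7 + (3 - 3))*L(J(-2, -7)) = (7 + (3 - 3))*(-(2*(-2))^(3/2)) = (7 + 0)*(-(-4)^(3/2)) = 7*(-(-8)*I) = 7*(8*I) = 56*I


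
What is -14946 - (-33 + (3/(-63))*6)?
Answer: -104389/7 ≈ -14913.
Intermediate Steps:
-14946 - (-33 + (3/(-63))*6) = -14946 - (-33 + (3*(-1/63))*6) = -14946 - (-33 - 1/21*6) = -14946 - (-33 - 2/7) = -14946 - 1*(-233/7) = -14946 + 233/7 = -104389/7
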